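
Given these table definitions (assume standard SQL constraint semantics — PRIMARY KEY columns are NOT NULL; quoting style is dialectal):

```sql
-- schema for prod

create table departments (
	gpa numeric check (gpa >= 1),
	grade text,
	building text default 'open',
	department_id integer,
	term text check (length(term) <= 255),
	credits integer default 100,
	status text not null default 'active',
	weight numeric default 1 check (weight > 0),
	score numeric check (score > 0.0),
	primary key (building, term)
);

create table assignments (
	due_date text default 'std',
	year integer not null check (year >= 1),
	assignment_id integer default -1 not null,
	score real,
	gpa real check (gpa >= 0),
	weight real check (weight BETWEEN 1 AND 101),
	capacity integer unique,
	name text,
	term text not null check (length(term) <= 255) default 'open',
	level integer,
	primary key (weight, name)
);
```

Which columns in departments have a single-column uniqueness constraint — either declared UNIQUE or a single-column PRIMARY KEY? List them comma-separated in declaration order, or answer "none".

none

- gpa: no UNIQUE or single-column PK constraint.
- grade: no UNIQUE or single-column PK constraint.
- building: part of a composite PRIMARY KEY — only the tuple is unique, not this column on its own.
- department_id: no UNIQUE or single-column PK constraint.
- term: part of a composite PRIMARY KEY — only the tuple is unique, not this column on its own.
- credits: no UNIQUE or single-column PK constraint.
- status: no UNIQUE or single-column PK constraint.
- weight: no UNIQUE or single-column PK constraint.
- score: no UNIQUE or single-column PK constraint.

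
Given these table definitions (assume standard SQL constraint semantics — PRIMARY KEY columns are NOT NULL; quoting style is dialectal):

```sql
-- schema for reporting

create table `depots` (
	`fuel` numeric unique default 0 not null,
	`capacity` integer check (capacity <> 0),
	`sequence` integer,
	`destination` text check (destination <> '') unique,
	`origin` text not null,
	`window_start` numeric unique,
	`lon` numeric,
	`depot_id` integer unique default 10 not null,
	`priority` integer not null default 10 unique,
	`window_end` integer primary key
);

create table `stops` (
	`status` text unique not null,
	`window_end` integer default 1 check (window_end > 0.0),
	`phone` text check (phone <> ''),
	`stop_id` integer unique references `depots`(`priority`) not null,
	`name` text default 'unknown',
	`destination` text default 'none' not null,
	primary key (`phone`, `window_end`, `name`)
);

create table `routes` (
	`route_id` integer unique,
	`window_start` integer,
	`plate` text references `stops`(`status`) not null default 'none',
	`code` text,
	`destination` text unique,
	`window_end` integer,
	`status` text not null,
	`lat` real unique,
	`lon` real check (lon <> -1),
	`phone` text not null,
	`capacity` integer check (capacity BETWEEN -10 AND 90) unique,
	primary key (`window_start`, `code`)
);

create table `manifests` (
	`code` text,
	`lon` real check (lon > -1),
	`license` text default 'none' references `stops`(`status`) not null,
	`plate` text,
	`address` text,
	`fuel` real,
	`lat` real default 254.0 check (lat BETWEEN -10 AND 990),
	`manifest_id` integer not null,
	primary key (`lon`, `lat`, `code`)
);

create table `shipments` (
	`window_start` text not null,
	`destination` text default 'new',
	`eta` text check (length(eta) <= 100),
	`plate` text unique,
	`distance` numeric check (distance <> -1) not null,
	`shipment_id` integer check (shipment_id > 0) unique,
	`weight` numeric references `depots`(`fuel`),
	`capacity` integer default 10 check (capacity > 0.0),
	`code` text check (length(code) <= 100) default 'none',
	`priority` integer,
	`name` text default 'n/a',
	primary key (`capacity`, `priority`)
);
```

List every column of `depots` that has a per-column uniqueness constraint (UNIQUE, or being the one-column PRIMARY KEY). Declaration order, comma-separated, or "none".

fuel, destination, window_start, depot_id, priority, window_end

- fuel: declared UNIQUE → unique.
- capacity: no UNIQUE or single-column PK constraint.
- sequence: no UNIQUE or single-column PK constraint.
- destination: declared UNIQUE → unique.
- origin: no UNIQUE or single-column PK constraint.
- window_start: declared UNIQUE → unique.
- lon: no UNIQUE or single-column PK constraint.
- depot_id: declared UNIQUE → unique.
- priority: declared UNIQUE → unique.
- window_end: single-column PRIMARY KEY → unique.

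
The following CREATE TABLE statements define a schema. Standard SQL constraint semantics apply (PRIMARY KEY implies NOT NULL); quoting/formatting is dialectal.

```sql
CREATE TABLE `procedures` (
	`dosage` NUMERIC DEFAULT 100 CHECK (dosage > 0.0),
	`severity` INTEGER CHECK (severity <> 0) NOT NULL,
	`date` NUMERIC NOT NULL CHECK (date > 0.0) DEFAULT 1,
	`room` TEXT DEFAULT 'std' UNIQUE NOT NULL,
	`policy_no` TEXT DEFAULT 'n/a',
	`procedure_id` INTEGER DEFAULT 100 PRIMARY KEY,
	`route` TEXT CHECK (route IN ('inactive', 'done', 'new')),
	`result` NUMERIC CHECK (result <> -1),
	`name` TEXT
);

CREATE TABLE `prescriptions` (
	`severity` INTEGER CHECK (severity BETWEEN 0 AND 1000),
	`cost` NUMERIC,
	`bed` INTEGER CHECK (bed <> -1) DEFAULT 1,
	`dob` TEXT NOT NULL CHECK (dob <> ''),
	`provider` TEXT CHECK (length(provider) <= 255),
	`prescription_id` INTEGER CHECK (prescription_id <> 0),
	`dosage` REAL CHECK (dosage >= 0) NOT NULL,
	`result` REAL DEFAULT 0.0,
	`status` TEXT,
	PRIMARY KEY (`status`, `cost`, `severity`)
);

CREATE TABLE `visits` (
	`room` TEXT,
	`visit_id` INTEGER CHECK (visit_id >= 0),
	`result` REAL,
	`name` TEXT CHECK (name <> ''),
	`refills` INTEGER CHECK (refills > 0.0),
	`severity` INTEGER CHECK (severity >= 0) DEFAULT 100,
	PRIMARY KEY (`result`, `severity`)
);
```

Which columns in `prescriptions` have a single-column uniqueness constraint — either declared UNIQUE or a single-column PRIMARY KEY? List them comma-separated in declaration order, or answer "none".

none

- severity: part of a composite PRIMARY KEY — only the tuple is unique, not this column on its own.
- cost: part of a composite PRIMARY KEY — only the tuple is unique, not this column on its own.
- bed: no UNIQUE or single-column PK constraint.
- dob: no UNIQUE or single-column PK constraint.
- provider: no UNIQUE or single-column PK constraint.
- prescription_id: no UNIQUE or single-column PK constraint.
- dosage: no UNIQUE or single-column PK constraint.
- result: no UNIQUE or single-column PK constraint.
- status: part of a composite PRIMARY KEY — only the tuple is unique, not this column on its own.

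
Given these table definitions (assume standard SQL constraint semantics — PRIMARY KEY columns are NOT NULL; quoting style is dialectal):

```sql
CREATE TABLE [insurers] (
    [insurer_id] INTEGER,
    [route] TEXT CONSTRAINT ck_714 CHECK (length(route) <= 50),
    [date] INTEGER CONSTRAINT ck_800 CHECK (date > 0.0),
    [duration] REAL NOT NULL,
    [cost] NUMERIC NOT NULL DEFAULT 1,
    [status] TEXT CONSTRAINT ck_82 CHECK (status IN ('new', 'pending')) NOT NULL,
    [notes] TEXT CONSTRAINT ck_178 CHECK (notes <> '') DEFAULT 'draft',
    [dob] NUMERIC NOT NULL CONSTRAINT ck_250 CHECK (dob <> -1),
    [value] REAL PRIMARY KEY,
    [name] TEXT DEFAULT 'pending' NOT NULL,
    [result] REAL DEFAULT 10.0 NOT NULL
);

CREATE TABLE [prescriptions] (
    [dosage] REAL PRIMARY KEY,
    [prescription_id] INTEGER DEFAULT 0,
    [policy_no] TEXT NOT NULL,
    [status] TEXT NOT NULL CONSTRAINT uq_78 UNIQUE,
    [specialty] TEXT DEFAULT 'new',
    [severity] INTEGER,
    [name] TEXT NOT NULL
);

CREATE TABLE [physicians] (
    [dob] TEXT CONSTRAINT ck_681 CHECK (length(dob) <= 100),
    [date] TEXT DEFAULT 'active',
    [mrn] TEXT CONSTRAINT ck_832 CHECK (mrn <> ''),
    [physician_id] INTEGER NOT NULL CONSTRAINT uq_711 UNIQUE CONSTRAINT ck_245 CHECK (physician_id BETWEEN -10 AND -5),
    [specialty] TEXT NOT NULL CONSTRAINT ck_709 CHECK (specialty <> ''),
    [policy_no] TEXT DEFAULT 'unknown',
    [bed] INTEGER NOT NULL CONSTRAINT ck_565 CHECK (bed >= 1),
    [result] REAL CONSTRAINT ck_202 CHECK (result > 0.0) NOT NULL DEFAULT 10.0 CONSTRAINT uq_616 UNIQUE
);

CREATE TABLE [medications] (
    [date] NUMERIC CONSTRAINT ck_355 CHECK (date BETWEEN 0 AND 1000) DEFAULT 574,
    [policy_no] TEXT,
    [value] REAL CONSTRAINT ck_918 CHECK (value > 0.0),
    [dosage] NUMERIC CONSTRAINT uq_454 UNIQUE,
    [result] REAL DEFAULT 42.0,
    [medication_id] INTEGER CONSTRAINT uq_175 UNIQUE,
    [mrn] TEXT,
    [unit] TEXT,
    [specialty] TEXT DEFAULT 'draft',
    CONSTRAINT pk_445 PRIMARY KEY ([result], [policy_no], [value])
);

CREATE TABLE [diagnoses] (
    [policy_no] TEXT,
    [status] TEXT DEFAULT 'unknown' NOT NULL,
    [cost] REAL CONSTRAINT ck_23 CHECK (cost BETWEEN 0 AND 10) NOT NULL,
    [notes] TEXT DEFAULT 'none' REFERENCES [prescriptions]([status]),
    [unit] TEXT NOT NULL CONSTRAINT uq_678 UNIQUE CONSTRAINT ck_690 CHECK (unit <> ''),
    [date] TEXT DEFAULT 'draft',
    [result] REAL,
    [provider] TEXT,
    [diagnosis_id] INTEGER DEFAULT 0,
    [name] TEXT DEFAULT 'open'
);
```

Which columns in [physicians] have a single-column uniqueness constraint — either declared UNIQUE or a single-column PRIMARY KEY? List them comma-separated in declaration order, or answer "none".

physician_id, result

- dob: no UNIQUE or single-column PK constraint.
- date: no UNIQUE or single-column PK constraint.
- mrn: no UNIQUE or single-column PK constraint.
- physician_id: declared UNIQUE → unique.
- specialty: no UNIQUE or single-column PK constraint.
- policy_no: no UNIQUE or single-column PK constraint.
- bed: no UNIQUE or single-column PK constraint.
- result: declared UNIQUE → unique.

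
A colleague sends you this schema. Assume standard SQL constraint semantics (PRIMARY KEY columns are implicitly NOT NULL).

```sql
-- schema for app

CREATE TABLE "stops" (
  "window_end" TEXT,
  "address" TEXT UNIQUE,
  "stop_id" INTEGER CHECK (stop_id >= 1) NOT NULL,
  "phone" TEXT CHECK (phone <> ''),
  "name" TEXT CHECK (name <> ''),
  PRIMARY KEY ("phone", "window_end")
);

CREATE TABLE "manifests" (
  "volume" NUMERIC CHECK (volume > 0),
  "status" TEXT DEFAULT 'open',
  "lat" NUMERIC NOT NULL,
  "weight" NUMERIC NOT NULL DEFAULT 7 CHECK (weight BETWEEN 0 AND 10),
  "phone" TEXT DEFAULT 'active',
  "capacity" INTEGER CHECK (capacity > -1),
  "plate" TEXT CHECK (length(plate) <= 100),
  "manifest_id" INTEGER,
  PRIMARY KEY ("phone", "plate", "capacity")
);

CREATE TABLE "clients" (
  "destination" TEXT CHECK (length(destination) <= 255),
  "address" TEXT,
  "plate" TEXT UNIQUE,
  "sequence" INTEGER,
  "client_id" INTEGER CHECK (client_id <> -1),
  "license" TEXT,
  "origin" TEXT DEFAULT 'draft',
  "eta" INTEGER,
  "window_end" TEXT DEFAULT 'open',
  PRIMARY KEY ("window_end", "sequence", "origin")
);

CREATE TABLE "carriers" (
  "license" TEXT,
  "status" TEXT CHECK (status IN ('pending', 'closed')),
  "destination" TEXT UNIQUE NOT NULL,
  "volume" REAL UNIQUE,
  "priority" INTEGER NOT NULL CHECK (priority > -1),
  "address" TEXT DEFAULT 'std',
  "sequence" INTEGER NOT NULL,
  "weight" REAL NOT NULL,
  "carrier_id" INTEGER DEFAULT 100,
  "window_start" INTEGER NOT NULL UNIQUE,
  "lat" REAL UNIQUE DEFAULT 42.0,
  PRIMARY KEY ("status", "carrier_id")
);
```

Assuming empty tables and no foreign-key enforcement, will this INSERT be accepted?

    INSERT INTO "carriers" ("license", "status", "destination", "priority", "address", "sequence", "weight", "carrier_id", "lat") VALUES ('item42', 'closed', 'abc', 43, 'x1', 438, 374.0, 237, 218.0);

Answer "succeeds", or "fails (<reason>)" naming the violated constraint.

window_start is omitted from the column list and has no DEFAULT, so it would receive NULL.
But window_start is declared NOT NULL.

fails (NOT NULL on window_start)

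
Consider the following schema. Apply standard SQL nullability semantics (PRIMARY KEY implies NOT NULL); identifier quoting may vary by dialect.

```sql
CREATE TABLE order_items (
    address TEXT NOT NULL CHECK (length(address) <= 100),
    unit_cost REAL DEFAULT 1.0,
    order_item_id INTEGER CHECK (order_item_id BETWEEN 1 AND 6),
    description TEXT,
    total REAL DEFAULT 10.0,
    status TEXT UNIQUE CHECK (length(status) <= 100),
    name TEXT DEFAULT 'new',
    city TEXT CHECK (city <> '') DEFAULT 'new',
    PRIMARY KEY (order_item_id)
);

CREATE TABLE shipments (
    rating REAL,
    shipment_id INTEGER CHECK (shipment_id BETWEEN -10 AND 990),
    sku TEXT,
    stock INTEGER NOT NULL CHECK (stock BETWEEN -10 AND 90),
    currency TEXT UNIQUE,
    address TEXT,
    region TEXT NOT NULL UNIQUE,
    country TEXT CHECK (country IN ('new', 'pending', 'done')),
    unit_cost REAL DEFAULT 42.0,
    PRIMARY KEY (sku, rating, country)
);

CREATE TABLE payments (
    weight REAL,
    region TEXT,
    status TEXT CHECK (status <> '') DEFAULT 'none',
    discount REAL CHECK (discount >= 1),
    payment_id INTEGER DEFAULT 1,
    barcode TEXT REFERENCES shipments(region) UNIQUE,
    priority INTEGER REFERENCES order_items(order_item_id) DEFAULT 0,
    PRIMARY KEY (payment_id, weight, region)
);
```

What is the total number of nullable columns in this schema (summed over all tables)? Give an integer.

14

order_items: 6 nullable (unit_cost, description, total, status, name, city — PK (order_item_id) and explicit NOT NULL columns excluded).
shipments: 4 nullable (shipment_id, currency, address, unit_cost — PK (sku, rating, country) and explicit NOT NULL columns excluded).
payments: 4 nullable (status, discount, barcode, priority — PK (payment_id, weight, region) and explicit NOT NULL columns excluded).
Total: 6 + 4 + 4 = 14.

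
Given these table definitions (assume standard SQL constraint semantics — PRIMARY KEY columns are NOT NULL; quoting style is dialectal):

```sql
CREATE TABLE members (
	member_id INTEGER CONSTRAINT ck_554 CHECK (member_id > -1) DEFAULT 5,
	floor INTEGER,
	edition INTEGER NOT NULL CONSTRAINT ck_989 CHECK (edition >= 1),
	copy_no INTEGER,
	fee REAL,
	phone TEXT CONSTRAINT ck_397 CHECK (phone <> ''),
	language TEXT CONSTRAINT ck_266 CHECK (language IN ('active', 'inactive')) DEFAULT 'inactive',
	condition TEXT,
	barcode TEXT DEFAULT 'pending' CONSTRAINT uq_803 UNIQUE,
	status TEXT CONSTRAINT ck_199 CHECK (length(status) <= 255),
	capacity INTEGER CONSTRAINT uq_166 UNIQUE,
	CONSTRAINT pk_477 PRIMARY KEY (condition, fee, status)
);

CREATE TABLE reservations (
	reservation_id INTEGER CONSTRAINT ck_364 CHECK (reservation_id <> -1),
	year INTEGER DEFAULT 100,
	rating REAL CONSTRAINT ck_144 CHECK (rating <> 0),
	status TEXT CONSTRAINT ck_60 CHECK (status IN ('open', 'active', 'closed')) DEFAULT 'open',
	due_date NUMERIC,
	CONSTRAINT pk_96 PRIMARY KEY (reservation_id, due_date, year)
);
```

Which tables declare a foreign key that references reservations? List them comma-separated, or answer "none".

No REFERENCES clause anywhere in the schema names reservations.

none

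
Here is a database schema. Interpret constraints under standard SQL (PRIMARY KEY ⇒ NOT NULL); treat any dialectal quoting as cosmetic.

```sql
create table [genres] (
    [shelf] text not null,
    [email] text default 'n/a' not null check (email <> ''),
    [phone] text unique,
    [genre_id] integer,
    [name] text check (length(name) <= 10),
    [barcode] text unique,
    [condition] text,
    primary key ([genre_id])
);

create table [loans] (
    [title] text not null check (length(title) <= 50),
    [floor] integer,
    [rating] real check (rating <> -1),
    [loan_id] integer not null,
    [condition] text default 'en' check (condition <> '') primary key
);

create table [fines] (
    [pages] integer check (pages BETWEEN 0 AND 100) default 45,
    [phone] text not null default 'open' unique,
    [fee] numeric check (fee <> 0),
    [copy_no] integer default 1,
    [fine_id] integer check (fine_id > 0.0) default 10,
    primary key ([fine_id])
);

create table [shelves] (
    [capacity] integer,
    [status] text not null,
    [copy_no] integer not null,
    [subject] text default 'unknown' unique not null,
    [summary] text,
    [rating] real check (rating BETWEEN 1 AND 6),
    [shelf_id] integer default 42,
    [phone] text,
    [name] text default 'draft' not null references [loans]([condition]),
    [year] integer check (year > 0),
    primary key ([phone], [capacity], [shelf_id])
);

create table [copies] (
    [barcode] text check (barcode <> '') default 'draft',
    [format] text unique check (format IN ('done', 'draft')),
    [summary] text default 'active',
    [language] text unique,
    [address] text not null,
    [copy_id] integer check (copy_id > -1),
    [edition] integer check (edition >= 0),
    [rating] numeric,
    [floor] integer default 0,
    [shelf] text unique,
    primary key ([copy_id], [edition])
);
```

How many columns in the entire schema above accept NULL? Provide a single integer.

19

genres: 4 nullable (phone, name, barcode, condition — PK (genre_id) and explicit NOT NULL columns excluded).
loans: 2 nullable (floor, rating — PK (condition) and explicit NOT NULL columns excluded).
fines: 3 nullable (pages, fee, copy_no — PK (fine_id) and explicit NOT NULL columns excluded).
shelves: 3 nullable (summary, rating, year — PK (phone, capacity, shelf_id) and explicit NOT NULL columns excluded).
copies: 7 nullable (barcode, format, summary, language, rating, floor, shelf — PK (copy_id, edition) and explicit NOT NULL columns excluded).
Total: 4 + 2 + 3 + 3 + 7 = 19.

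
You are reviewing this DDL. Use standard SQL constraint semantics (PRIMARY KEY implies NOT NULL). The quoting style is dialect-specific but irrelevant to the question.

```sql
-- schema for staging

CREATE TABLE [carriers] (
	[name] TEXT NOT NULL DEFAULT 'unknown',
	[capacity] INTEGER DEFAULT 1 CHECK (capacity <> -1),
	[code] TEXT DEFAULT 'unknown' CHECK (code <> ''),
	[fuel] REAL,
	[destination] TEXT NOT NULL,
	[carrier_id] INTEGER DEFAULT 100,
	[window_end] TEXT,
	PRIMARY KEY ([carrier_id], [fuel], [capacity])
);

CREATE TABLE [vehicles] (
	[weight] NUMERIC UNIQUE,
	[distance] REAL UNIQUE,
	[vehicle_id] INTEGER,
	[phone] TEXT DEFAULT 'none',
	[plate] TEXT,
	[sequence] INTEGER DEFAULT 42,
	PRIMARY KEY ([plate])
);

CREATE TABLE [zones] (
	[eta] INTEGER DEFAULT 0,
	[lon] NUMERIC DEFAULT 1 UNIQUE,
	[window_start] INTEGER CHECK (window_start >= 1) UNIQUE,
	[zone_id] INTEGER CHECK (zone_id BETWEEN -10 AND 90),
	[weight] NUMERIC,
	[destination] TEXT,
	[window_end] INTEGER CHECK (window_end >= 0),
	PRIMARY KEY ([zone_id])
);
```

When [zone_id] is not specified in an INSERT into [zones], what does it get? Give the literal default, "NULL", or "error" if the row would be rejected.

zone_id has no DEFAULT clause.
Omitting it would insert NULL, but it is part of the PRIMARY KEY, so the INSERT fails.

error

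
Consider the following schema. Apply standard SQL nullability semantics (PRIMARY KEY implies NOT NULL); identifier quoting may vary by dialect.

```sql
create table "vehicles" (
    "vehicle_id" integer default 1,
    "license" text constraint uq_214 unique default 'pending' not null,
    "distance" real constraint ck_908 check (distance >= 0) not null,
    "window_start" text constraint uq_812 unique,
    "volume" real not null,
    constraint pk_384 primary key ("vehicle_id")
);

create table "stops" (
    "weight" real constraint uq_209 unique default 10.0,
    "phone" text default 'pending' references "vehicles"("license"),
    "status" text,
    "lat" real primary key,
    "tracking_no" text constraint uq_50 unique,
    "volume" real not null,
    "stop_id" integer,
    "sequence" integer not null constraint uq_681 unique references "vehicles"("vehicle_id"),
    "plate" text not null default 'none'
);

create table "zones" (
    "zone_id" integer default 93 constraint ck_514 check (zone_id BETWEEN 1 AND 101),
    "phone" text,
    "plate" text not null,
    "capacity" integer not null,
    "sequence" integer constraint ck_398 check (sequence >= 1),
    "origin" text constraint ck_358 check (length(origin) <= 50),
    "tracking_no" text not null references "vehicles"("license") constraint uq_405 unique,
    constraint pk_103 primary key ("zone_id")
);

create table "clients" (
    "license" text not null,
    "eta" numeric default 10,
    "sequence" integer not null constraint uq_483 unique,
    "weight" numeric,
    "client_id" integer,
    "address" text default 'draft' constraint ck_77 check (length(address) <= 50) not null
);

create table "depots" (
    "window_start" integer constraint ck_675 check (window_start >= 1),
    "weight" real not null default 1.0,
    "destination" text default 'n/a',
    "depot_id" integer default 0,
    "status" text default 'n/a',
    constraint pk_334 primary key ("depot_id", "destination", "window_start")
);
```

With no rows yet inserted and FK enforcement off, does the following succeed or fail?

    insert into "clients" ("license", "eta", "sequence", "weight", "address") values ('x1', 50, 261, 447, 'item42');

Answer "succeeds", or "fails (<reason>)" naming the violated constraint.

NOT NULL columns: address is supplied; license is supplied; sequence is supplied.
CHECK constraints: 'item42' satisfies (length(address) <= 50).
No constraint is violated.

succeeds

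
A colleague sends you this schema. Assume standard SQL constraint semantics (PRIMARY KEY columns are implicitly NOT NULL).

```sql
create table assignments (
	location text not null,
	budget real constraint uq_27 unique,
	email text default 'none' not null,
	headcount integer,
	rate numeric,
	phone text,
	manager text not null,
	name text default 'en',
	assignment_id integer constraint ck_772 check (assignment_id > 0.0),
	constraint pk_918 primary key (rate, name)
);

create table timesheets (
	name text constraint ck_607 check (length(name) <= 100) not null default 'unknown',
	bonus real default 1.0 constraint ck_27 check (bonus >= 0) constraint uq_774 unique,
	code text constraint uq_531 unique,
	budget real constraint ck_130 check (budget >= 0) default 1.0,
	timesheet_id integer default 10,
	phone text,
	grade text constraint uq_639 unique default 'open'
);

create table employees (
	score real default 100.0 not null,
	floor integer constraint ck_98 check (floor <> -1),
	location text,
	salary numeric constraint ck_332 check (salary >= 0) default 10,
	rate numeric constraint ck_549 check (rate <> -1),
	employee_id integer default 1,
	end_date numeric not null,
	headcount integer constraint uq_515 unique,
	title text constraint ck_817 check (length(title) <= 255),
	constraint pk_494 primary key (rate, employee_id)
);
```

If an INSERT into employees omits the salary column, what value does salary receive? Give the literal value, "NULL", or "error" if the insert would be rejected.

10

salary has an explicit DEFAULT 10.
When the column is omitted from an INSERT, that default is used.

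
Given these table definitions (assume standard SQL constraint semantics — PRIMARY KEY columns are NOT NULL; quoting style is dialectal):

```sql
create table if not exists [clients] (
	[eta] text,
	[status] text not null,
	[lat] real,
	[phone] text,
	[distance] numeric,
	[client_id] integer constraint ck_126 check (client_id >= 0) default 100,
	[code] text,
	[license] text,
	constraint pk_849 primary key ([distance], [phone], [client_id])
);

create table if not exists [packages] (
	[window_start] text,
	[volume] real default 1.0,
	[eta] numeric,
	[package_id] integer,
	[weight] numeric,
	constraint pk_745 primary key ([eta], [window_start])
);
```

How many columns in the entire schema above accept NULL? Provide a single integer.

clients: 4 nullable (eta, lat, code, license — PK (distance, phone, client_id) and explicit NOT NULL columns excluded).
packages: 3 nullable (volume, package_id, weight — PK (eta, window_start) and explicit NOT NULL columns excluded).
Total: 4 + 3 = 7.

7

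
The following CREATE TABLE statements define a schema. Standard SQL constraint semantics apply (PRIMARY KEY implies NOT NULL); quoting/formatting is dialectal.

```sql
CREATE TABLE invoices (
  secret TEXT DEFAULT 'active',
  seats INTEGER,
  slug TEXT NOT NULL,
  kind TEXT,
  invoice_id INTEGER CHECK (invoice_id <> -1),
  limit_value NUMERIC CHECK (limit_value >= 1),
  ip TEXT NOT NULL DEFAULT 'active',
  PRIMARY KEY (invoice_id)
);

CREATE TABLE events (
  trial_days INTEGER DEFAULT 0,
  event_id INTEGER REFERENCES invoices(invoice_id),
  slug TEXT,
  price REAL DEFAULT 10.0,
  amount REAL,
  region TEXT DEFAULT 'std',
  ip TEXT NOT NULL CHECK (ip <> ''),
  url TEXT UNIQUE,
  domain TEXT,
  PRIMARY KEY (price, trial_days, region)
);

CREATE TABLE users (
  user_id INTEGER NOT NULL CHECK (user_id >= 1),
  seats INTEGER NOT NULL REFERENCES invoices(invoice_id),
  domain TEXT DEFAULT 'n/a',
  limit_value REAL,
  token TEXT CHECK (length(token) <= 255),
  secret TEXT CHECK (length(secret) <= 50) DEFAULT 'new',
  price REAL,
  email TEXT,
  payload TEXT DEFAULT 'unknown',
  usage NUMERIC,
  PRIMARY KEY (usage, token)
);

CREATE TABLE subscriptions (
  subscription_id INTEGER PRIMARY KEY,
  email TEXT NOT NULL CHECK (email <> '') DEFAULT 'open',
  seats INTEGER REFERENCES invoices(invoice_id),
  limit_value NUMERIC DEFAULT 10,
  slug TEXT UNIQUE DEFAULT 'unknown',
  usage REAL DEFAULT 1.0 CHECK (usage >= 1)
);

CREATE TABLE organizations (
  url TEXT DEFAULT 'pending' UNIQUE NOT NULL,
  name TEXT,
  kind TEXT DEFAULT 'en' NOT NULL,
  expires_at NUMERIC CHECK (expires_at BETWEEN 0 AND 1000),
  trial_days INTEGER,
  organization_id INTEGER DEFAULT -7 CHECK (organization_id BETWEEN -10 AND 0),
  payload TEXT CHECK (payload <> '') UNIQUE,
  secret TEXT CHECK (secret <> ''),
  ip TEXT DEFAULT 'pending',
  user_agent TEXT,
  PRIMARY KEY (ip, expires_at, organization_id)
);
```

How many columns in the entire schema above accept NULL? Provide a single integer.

invoices: 4 nullable (secret, seats, kind, limit_value — PK (invoice_id) and explicit NOT NULL columns excluded).
events: 5 nullable (event_id, slug, amount, url, domain — PK (price, trial_days, region) and explicit NOT NULL columns excluded).
users: 6 nullable (domain, limit_value, secret, price, email, payload — PK (usage, token) and explicit NOT NULL columns excluded).
subscriptions: 4 nullable (seats, limit_value, slug, usage — PK (subscription_id) and explicit NOT NULL columns excluded).
organizations: 5 nullable (name, trial_days, payload, secret, user_agent — PK (ip, expires_at, organization_id) and explicit NOT NULL columns excluded).
Total: 4 + 5 + 6 + 4 + 5 = 24.

24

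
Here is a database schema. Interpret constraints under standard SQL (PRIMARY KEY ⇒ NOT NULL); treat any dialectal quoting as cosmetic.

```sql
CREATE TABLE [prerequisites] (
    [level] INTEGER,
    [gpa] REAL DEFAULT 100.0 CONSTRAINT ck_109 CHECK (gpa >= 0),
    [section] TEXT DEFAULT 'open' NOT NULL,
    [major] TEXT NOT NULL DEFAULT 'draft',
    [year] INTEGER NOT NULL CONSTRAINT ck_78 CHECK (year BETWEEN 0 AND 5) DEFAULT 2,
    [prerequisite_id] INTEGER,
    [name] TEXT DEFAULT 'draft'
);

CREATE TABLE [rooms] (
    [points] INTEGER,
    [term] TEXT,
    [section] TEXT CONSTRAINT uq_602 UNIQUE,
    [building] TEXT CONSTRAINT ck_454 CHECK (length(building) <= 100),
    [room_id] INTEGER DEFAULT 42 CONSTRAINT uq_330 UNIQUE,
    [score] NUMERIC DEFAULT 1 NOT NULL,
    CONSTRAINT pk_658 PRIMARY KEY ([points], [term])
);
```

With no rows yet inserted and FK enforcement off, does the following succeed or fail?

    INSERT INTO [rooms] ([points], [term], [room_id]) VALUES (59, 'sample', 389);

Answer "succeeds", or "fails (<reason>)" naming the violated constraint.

NOT NULL columns: points is supplied; score defaults to 1; term is supplied.
No constraint is violated.

succeeds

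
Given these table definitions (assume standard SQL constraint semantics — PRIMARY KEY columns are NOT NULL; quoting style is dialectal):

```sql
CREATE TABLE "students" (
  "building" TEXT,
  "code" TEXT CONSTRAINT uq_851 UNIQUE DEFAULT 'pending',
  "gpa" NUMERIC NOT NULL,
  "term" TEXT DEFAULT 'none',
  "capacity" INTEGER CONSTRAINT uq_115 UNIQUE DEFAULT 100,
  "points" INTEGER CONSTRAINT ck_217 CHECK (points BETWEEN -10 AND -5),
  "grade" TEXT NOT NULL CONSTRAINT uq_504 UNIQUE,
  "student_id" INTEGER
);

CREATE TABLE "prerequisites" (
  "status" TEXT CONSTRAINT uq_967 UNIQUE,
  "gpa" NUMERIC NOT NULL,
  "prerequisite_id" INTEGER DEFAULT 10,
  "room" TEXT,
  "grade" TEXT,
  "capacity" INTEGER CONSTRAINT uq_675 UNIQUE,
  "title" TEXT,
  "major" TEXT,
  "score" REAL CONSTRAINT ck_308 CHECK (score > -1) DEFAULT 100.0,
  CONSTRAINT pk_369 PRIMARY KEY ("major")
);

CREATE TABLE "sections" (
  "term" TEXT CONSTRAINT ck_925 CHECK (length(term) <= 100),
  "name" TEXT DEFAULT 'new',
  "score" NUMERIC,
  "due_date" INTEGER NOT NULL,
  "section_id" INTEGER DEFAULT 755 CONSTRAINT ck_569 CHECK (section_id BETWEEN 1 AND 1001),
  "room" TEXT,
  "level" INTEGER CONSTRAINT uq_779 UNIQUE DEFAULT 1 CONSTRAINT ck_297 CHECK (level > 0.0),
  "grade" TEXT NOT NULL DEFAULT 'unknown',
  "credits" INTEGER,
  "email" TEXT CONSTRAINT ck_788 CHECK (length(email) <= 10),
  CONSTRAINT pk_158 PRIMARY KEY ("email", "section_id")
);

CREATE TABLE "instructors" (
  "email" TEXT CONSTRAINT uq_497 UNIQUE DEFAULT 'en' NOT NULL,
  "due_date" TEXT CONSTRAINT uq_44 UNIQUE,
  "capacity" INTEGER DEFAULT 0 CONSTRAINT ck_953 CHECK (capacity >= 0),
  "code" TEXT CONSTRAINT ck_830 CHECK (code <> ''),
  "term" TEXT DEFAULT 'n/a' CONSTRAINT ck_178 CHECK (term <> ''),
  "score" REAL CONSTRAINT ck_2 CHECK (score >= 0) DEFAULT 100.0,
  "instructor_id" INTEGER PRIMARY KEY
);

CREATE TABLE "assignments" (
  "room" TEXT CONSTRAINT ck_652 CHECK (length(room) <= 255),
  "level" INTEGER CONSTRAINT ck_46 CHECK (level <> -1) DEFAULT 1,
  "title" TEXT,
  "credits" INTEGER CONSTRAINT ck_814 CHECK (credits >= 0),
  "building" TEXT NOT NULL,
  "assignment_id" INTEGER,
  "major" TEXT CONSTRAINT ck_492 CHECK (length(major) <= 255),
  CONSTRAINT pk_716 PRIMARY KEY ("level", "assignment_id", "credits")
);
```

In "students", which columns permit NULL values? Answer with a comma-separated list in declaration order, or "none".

building, code, term, capacity, points, student_id

- building: no NOT NULL constraint applies → nullable.
- code: UNIQUE does not imply NOT NULL → nullable.
- gpa: declared NOT NULL → not nullable.
- term: DEFAULT only fills an omitted column; an explicit NULL is still allowed → nullable.
- capacity: UNIQUE does not imply NOT NULL → nullable.
- points: CHECK does not forbid NULL (a CHECK constraint passes when its expression is NULL) → nullable.
- grade: declared NOT NULL → not nullable.
- student_id: no NOT NULL constraint applies → nullable.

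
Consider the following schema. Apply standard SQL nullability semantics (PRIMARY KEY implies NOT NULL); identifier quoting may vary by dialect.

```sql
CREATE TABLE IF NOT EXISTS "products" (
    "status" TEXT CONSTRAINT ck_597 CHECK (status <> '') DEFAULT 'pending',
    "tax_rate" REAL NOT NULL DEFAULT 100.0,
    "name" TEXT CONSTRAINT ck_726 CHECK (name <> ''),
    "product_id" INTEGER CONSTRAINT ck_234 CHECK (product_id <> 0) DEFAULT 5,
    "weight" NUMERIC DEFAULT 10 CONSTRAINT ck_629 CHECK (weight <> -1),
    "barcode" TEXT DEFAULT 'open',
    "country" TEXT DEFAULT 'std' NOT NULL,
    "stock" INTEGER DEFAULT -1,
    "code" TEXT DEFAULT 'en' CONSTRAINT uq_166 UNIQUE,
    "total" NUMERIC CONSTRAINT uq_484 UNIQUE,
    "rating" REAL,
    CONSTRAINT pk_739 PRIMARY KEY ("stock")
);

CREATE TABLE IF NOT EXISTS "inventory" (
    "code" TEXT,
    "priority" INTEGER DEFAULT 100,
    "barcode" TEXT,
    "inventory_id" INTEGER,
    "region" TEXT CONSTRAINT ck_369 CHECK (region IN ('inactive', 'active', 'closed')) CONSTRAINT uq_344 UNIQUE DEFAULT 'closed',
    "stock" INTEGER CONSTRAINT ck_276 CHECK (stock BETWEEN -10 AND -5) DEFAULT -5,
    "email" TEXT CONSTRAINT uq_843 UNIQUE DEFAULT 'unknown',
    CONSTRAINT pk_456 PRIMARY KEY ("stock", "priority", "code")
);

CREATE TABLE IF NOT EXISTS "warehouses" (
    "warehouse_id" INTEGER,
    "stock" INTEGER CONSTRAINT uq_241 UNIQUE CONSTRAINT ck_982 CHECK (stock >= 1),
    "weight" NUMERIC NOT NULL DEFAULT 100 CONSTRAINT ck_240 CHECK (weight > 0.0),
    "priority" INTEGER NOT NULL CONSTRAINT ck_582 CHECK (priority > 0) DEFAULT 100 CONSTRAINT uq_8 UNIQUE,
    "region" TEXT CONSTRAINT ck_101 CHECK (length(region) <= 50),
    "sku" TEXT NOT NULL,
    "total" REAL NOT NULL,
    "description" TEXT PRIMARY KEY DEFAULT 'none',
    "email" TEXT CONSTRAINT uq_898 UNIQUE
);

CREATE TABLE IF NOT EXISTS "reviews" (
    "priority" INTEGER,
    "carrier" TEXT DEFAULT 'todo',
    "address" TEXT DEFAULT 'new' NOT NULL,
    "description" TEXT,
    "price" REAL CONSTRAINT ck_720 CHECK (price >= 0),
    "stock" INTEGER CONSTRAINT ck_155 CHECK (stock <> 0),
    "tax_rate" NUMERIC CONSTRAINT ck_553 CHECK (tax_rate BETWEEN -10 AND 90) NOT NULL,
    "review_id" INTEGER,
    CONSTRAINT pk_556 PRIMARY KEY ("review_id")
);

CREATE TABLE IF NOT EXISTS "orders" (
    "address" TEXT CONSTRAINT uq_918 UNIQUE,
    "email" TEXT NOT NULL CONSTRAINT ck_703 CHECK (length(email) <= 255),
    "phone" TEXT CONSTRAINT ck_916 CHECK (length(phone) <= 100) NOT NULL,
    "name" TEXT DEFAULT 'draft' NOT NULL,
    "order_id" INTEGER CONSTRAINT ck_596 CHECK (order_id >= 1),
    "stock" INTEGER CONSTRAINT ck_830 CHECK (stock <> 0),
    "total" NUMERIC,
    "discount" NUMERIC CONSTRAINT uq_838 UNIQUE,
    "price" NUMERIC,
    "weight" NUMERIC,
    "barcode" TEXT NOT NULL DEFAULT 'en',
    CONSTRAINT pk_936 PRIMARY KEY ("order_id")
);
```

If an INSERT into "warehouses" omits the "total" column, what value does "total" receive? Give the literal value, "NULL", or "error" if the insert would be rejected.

error

total has no DEFAULT clause.
Omitting it would insert NULL, but it is declared NOT NULL, so the INSERT fails.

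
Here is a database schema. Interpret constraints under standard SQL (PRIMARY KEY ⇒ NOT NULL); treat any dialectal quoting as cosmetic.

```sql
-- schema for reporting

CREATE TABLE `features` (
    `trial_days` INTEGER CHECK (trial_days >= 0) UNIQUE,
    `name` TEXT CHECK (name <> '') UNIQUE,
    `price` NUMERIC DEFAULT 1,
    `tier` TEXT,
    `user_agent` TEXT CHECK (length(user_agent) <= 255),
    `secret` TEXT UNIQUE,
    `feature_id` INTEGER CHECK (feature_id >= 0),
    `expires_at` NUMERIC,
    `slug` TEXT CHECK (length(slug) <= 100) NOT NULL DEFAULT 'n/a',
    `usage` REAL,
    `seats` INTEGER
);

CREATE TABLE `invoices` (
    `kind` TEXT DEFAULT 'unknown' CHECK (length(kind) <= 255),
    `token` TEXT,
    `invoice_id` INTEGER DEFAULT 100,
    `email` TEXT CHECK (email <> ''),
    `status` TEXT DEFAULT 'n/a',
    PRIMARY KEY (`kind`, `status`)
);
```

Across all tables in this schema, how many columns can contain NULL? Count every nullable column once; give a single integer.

13

features: 10 nullable (trial_days, name, price, tier, user_agent, secret, feature_id, expires_at, usage, seats — PK none and explicit NOT NULL columns excluded).
invoices: 3 nullable (token, invoice_id, email — PK (kind, status) and explicit NOT NULL columns excluded).
Total: 10 + 3 = 13.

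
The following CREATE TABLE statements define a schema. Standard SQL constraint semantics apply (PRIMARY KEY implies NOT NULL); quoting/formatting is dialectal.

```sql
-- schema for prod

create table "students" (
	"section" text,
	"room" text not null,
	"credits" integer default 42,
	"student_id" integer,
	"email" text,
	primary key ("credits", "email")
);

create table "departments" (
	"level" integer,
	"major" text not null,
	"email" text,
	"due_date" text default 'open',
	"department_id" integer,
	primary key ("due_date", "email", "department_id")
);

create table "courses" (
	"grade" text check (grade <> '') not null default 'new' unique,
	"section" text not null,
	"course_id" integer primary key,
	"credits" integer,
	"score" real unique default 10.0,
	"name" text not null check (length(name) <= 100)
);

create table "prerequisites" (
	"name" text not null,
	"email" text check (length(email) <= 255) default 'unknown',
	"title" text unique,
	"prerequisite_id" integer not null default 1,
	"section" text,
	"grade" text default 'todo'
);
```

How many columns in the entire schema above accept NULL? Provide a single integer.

students: 2 nullable (section, student_id — PK (credits, email) and explicit NOT NULL columns excluded).
departments: 1 nullable (level — PK (due_date, email, department_id) and explicit NOT NULL columns excluded).
courses: 2 nullable (credits, score — PK (course_id) and explicit NOT NULL columns excluded).
prerequisites: 4 nullable (email, title, section, grade — PK none and explicit NOT NULL columns excluded).
Total: 2 + 1 + 2 + 4 = 9.

9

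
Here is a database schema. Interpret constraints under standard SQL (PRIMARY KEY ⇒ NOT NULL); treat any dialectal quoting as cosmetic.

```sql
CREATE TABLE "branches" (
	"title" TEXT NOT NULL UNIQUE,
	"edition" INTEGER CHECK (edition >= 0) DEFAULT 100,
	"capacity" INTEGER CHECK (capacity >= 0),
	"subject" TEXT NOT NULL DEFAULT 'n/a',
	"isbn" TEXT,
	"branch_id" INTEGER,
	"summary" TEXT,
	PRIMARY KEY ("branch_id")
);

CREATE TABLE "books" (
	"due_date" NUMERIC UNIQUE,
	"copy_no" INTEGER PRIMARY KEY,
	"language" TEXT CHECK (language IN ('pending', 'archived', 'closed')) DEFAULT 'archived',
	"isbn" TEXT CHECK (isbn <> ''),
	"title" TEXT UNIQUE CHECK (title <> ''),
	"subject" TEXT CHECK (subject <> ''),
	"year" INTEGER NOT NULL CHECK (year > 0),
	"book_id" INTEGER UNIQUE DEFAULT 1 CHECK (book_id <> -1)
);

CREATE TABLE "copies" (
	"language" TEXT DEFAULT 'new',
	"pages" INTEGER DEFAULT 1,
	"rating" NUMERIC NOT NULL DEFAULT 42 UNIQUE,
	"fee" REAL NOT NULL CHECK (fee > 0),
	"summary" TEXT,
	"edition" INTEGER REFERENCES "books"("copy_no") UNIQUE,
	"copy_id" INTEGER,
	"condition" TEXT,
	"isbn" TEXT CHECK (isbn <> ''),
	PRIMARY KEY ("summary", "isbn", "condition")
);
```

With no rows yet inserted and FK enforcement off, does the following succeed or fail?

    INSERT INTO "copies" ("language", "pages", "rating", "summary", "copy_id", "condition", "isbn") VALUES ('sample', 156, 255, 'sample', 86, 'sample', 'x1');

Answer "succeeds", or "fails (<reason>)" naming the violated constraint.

fee is omitted from the column list and has no DEFAULT, so it would receive NULL.
But fee is declared NOT NULL.

fails (NOT NULL on fee)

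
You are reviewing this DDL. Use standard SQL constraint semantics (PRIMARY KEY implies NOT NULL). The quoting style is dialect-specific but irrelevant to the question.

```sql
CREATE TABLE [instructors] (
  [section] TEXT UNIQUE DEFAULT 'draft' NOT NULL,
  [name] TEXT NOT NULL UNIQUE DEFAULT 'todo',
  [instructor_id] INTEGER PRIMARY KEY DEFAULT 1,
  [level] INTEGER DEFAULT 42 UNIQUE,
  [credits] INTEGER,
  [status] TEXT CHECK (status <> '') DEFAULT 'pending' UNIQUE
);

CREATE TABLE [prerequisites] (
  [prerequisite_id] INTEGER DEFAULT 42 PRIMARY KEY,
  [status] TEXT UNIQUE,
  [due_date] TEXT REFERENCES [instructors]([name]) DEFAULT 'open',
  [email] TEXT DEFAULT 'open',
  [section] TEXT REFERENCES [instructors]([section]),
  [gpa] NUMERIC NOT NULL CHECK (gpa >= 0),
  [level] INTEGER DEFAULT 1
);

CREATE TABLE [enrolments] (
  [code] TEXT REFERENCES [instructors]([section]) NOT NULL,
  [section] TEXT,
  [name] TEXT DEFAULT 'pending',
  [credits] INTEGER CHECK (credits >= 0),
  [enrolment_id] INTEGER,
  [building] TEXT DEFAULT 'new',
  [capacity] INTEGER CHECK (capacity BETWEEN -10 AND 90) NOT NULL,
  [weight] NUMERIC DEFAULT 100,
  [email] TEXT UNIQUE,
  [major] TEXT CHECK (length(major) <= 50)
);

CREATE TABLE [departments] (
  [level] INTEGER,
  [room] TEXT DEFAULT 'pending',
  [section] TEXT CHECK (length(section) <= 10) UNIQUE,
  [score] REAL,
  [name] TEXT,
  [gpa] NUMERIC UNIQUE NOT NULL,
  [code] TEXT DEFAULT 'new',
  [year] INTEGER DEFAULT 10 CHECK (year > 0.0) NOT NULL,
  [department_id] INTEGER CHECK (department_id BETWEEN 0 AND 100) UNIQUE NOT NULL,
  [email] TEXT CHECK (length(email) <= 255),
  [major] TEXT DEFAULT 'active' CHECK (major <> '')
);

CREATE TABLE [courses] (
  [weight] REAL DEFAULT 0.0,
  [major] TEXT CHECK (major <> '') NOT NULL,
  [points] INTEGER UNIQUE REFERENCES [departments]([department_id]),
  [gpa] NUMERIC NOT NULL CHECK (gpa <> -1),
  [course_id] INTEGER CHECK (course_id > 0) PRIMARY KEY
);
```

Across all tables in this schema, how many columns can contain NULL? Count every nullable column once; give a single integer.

26

instructors: 3 nullable (level, credits, status — PK (instructor_id) and explicit NOT NULL columns excluded).
prerequisites: 5 nullable (status, due_date, email, section, level — PK (prerequisite_id) and explicit NOT NULL columns excluded).
enrolments: 8 nullable (section, name, credits, enrolment_id, building, weight, email, major — PK none and explicit NOT NULL columns excluded).
departments: 8 nullable (level, room, section, score, name, code, email, major — PK none and explicit NOT NULL columns excluded).
courses: 2 nullable (weight, points — PK (course_id) and explicit NOT NULL columns excluded).
Total: 3 + 5 + 8 + 8 + 2 = 26.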